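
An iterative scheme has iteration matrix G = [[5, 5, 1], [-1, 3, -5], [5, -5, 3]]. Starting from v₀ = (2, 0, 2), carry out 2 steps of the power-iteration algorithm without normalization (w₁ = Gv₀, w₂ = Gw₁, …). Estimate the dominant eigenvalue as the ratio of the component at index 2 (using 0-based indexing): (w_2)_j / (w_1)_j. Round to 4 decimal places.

w1 = Gv₀ = (12, -12, 16)
w2 = Gw1 = (16, -128, 168)
Ratio at component: 168 / 16 = 10.5000

10.5000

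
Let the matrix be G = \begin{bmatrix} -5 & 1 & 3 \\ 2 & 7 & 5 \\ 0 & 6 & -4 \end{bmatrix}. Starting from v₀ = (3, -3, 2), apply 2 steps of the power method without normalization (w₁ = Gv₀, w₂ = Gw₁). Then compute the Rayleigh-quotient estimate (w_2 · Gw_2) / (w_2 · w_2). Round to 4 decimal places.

w1 = Gv₀ = ((-5)·3 + 1·(-3) + 3·2; 2·3 + 7·(-3) + 5·2; 0·3 + 6·(-3) + (-4)·2) = (-12, -5, -26)
w2 = Gw1 = ((-5)·(-12) + 1·(-5) + 3·(-26); 2·(-12) + 7·(-5) + 5·(-26); 0·(-12) + 6·(-5) + (-4)·(-26)) = (-23, -189, 74)
Gw2 = (148, -999, -1430)
w2·Gw2 = (-23)·148 + (-189)·(-999) + 74·(-1430) = 79587; w2·w2 = (-23)·(-23) + (-189)·(-189) + 74·74 = 41726
λ ≈ 79587/41726 = 1.9074

1.9074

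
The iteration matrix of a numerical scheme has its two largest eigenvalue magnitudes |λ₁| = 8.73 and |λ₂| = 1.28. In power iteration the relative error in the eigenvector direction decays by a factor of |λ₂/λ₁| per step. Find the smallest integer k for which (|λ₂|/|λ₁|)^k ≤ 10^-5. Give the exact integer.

|λ₂/λ₁| = 1.28/8.73 = 0.14662
Need k ≥ ln(10^-5) / ln(0.14662) = -11.5129 / -1.9199 ≈ 5.997
Smallest integer k satisfying the bound: 6

6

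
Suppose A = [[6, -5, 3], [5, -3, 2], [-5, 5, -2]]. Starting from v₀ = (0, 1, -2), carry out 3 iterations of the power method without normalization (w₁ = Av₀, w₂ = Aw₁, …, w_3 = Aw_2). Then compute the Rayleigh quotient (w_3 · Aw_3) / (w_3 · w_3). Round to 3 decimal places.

w1 = Av₀ = (6·0 + (-5)·1 + 3·(-2); 5·0 + (-3)·1 + 2·(-2); (-5)·0 + 5·1 + (-2)·(-2)) = (-11, -7, 9)
w2 = Aw1 = (6·(-11) + (-5)·(-7) + 3·9; 5·(-11) + (-3)·(-7) + 2·9; (-5)·(-11) + 5·(-7) + (-2)·9) = (-4, -16, 2)
w3 = Aw2 = (62, 32, -64)
Aw3 = (20, 86, -22)
w3·Aw3 = 62·20 + 32·86 + (-64)·(-22) = 5400; w3·w3 = 62·62 + 32·32 + (-64)·(-64) = 8964
λ ≈ 5400/8964 = 0.602

0.602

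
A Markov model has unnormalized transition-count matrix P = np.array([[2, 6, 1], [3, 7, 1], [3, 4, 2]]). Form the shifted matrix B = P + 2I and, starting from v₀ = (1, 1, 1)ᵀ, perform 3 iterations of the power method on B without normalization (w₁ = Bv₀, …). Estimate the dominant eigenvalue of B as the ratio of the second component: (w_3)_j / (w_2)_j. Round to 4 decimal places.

12.2795

B = P + 2I has rows (4, 6, 1); (3, 9, 1); (3, 4, 4)
w1 = Bv₀ = (4·1 + 6·1 + 1·1; 3·1 + 9·1 + 1·1; 3·1 + 4·1 + 4·1) = (11, 13, 11)
w2 = Bw1 = (4·11 + 6·13 + 1·11; 3·11 + 9·13 + 1·11; 3·11 + 4·13 + 4·11) = (133, 161, 129)
w3 = Bw2 = (1627, 1977, 1559)
Ratio: 1977/161 = 12.2795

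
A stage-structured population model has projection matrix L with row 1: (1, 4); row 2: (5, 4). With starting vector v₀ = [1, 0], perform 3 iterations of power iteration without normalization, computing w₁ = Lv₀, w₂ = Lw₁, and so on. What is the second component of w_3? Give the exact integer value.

205

w1 = Lv₀ = (1·1 + 4·0; 5·1 + 4·0) = (1, 5)
w2 = Lw1 = (1·1 + 4·5; 5·1 + 4·5) = (21, 25)
w3 = Lw2 = (121, 205)
The requested component of w3 is 205.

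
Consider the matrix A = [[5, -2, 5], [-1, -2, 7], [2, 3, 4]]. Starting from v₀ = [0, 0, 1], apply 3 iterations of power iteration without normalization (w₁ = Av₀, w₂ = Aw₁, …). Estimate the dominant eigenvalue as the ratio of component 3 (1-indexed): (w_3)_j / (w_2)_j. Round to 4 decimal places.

w1 = Av₀ = (5, 7, 4)
w2 = Aw1 = (31, 9, 47)
w3 = Aw2 = (372, 280, 277)
Ratio at component: 277 / 47 = 5.8936

5.8936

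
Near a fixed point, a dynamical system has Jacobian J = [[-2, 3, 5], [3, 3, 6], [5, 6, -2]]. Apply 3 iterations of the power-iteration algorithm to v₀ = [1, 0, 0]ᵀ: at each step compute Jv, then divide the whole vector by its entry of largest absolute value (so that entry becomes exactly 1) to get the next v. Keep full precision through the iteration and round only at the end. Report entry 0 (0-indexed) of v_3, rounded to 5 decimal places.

0.03316

Jv0 = (-2.000000, 3.000000, 5.000000); divide by 5.000000 → v1 = (-0.400000, 0.600000, 1.000000)
Jv1 = (7.600000, 6.600000, -0.400000); divide by 7.600000 → v2 = (1.000000, 0.868421, -0.052632)
Jv2 = (0.342105, 5.289474, 10.315789); divide by 10.315789 → v3 = (0.033163, 0.512755, 1.000000)
Requested entry of v3: 13/392 = 0.03316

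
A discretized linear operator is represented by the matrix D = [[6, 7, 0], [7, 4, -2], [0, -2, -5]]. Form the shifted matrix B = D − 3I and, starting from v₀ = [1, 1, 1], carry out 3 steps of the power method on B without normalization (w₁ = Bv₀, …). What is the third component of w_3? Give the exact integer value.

B = D − 3I has rows (3, 7, 0); (7, 1, -2); (0, -2, -8)
w1 = Bv₀ = (3·1 + 7·1 + 0·1; 7·1 + 1·1 + (-2)·1; 0·1 + (-2)·1 + (-8)·1) = (10, 6, -10)
w2 = Bw1 = (3·10 + 7·6 + 0·(-10); 7·10 + 1·6 + (-2)·(-10); 0·10 + (-2)·6 + (-8)·(-10)) = (72, 96, 68)
w3 = Bw2 = (888, 464, -736)
Requested component of w3: -736

-736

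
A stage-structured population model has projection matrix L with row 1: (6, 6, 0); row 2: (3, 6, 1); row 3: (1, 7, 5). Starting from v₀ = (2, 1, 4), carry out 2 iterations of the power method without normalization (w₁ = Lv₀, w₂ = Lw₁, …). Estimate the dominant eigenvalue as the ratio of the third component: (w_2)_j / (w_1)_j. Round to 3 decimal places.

9.483

w1 = Lv₀ = (6·2 + 6·1 + 0·4; 3·2 + 6·1 + 1·4; 1·2 + 7·1 + 5·4) = (18, 16, 29)
w2 = Lw1 = (6·18 + 6·16 + 0·29; 3·18 + 6·16 + 1·29; 1·18 + 7·16 + 5·29) = (204, 179, 275)
Ratio at component: 275 / 29 = 9.483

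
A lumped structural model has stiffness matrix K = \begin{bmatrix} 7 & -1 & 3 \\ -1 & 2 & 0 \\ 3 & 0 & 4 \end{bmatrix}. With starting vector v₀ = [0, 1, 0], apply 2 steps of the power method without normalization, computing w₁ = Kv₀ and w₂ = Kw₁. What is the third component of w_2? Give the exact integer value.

w1 = Kv₀ = (-1, 2, 0)
w2 = Kw1 = (-9, 5, -3)
The requested component of w2 is -3.

-3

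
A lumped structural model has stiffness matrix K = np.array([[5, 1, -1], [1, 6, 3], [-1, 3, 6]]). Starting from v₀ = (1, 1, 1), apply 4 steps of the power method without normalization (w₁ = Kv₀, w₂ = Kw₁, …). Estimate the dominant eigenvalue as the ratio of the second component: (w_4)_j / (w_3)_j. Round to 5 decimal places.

8.80128

w1 = Kv₀ = (5·1 + 1·1 + (-1)·1; 1·1 + 6·1 + 3·1; (-1)·1 + 3·1 + 6·1) = (5, 10, 8)
w2 = Kw1 = (5·5 + 1·10 + (-1)·8; 1·5 + 6·10 + 3·8; (-1)·5 + 3·10 + 6·8) = (27, 89, 73)
w3 = Kw2 = (151, 780, 678)
w4 = Kw3 = (857, 6865, 6257)
Ratio at component: 6865 / 780 = 8.80128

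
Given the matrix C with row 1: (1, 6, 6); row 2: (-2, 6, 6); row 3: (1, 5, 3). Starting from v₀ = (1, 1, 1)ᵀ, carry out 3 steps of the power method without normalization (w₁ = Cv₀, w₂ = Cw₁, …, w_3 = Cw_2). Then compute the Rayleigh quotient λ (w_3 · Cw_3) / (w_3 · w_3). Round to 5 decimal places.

w1 = Cv₀ = (13, 10, 9)
w2 = Cw1 = (127, 88, 90)
w3 = Cw2 = (1195, 814, 837)
Cw3 = (11101, 7516, 7776)
w3·Cw3 = 1195·11101 + 814·7516 + 837·7776 = 25892231; w3·w3 = 1195·1195 + 814·814 + 837·837 = 2791190
λ ≈ 25892231/2791190 = 9.27641

9.27641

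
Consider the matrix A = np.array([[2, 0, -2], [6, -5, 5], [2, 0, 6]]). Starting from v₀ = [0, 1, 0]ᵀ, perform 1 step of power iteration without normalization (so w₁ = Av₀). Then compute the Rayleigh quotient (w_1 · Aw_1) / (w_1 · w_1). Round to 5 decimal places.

w1 = Av₀ = (2·0 + 0·1 + (-2)·0; 6·0 + (-5)·1 + 5·0; 2·0 + 0·1 + 6·0) = (0, -5, 0)
Aw1 = (0, 25, 0)
w1·Aw1 = 0·0 + (-5)·25 + 0·0 = -125; w1·w1 = 0·0 + (-5)·(-5) + 0·0 = 25
λ ≈ -125/25 = -5.00000

-5.00000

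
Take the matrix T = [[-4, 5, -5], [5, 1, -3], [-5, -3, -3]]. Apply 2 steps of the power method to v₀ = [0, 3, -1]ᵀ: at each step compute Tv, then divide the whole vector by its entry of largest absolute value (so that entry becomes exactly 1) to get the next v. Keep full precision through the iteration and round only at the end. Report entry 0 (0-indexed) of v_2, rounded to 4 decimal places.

-0.1613

Tv0 = (20.00000, 6.00000, -6.00000); divide by 20.00000 → v1 = (1.00000, 0.30000, -0.30000)
Tv1 = (-1.00000, 6.20000, -5.00000); divide by 6.20000 → v2 = (-0.16129, 1.00000, -0.80645)
Requested entry of v2: -20/124 = -0.1613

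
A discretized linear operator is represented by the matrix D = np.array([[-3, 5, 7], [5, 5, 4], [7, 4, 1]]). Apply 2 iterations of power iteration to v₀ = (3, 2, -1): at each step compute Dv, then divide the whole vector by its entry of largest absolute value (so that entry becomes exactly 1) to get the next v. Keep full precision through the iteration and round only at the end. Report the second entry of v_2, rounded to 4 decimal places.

Dv0 = (-6.00000, 21.00000, 28.00000); divide by 28.00000 → v1 = (-0.21429, 0.75000, 1.00000)
Dv1 = (11.39286, 6.67857, 2.50000); divide by 11.39286 → v2 = (1.00000, 0.58621, 0.21944)
Requested entry of v2: 187/319 = 0.5862

0.5862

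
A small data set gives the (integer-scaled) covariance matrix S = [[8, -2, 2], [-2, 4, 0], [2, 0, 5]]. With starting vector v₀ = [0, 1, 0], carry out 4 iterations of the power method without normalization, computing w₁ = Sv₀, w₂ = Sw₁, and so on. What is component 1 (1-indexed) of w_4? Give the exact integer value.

-2312

w1 = Sv₀ = (8·0 + (-2)·1 + 2·0; (-2)·0 + 4·1 + 0·0; 2·0 + 0·1 + 5·0) = (-2, 4, 0)
w2 = Sw1 = (8·(-2) + (-2)·4 + 2·0; (-2)·(-2) + 4·4 + 0·0; 2·(-2) + 0·4 + 5·0) = (-24, 20, -4)
w3 = Sw2 = (-240, 128, -68)
w4 = Sw3 = (-2312, 992, -820)
The requested component of w4 is -2312.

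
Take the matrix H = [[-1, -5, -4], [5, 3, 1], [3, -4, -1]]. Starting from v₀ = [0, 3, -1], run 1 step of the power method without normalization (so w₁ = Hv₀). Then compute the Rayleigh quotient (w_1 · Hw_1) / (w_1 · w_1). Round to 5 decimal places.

w1 = Hv₀ = ((-1)·0 + (-5)·3 + (-4)·(-1); 5·0 + 3·3 + 1·(-1); 3·0 + (-4)·3 + (-1)·(-1)) = (-11, 8, -11)
Hw1 = (15, -42, -54)
w1·Hw1 = (-11)·15 + 8·(-42) + (-11)·(-54) = 93; w1·w1 = (-11)·(-11) + 8·8 + (-11)·(-11) = 306
λ ≈ 93/306 = 0.30392

0.30392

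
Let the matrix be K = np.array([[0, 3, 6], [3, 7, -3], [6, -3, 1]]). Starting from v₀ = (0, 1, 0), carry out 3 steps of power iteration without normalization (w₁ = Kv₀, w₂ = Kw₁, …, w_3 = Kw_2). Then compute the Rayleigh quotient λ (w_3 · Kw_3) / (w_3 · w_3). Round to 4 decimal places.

w1 = Kv₀ = (0·0 + 3·1 + 6·0; 3·0 + 7·1 + (-3)·0; 6·0 + (-3)·1 + 1·0) = (3, 7, -3)
w2 = Kw1 = (0·3 + 3·7 + 6·(-3); 3·3 + 7·7 + (-3)·(-3); 6·3 + (-3)·7 + 1·(-3)) = (3, 67, -6)
w3 = Kw2 = (165, 496, -189)
Kw3 = (354, 4534, -687)
w3·Kw3 = 165·354 + 496·4534 + (-189)·(-687) = 2437117; w3·w3 = 165·165 + 496·496 + (-189)·(-189) = 308962
λ ≈ 2437117/308962 = 7.8881

λ ≈ 7.8881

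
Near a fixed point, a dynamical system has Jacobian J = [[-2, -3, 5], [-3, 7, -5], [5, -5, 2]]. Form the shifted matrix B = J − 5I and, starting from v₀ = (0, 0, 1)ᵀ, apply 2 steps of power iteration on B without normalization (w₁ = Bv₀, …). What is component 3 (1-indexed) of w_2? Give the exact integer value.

59

B = J − 5I has rows (-7, -3, 5); (-3, 2, -5); (5, -5, -3)
w1 = Bv₀ = ((-7)·0 + (-3)·0 + 5·1; (-3)·0 + 2·0 + (-5)·1; 5·0 + (-5)·0 + (-3)·1) = (5, -5, -3)
w2 = Bw1 = ((-7)·5 + (-3)·(-5) + 5·(-3); (-3)·5 + 2·(-5) + (-5)·(-3); 5·5 + (-5)·(-5) + (-3)·(-3)) = (-35, -10, 59)
Requested component of w2: 59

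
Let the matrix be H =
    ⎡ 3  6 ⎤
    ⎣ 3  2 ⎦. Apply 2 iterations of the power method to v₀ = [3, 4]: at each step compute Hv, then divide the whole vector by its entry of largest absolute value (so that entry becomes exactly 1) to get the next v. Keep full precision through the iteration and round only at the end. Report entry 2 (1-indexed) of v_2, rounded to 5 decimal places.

0.66169

Hv0 = (33.000000, 17.000000); divide by 33.000000 → v1 = (1.000000, 0.515152)
Hv1 = (6.090909, 4.030303); divide by 6.090909 → v2 = (1.000000, 0.661692)
Requested entry of v2: 133/201 = 0.66169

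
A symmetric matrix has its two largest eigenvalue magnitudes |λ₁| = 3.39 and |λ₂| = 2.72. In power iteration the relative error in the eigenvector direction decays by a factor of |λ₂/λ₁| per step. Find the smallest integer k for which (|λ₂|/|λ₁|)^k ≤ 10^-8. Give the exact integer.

|λ₂/λ₁| = 2.72/3.39 = 0.80236
Need k ≥ ln(10^-8) / ln(0.80236) = -18.4207 / -0.2202 ≈ 83.655
Smallest integer k satisfying the bound: 84

84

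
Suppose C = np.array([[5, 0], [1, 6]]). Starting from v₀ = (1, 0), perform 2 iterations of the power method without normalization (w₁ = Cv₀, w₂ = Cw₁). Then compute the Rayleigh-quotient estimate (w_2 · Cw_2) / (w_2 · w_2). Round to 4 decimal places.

λ ≈ 5.5308

w1 = Cv₀ = (5·1 + 0·0; 1·1 + 6·0) = (5, 1)
w2 = Cw1 = (5·5 + 0·1; 1·5 + 6·1) = (25, 11)
Cw2 = (125, 91)
w2·Cw2 = 25·125 + 11·91 = 4126; w2·w2 = 25·25 + 11·11 = 746
λ ≈ 4126/746 = 5.5308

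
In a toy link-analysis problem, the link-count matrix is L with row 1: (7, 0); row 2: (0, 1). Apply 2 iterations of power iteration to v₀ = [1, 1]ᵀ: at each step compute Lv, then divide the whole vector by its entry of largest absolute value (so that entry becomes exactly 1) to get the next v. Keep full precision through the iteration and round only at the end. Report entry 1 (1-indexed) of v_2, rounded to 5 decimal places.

Lv0 = (7.000000, 1.000000); divide by 7.000000 → v1 = (1.000000, 0.142857)
Lv1 = (7.000000, 0.142857); divide by 7.000000 → v2 = (1.000000, 0.020408)
Requested entry of v2: 49/49 = 1.00000

1.00000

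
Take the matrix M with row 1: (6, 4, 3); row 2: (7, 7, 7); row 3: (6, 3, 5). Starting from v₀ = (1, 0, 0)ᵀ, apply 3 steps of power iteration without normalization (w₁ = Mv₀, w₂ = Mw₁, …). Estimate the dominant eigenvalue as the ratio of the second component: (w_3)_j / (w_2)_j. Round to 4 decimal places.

15.8947

w1 = Mv₀ = (6·1 + 4·0 + 3·0; 7·1 + 7·0 + 7·0; 6·1 + 3·0 + 5·0) = (6, 7, 6)
w2 = Mw1 = (6·6 + 4·7 + 3·6; 7·6 + 7·7 + 7·6; 6·6 + 3·7 + 5·6) = (82, 133, 87)
w3 = Mw2 = (1285, 2114, 1326)
Ratio at component: 2114 / 133 = 15.8947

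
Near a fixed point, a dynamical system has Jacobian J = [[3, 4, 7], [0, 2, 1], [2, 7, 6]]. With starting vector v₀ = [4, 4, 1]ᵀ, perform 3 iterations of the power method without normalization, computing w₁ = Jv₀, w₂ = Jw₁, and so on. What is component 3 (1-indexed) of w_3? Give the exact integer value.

3600

w1 = Jv₀ = (35, 9, 42)
w2 = Jw1 = (435, 60, 385)
w3 = Jw2 = (4240, 505, 3600)
The requested component of w3 is 3600.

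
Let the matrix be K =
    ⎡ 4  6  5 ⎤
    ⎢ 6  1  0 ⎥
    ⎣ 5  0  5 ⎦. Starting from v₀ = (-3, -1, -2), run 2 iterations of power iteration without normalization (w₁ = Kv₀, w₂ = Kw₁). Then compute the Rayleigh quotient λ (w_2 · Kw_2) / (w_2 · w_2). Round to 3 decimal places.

λ ≈ 11.369

w1 = Kv₀ = (4·(-3) + 6·(-1) + 5·(-2); 6·(-3) + 1·(-1) + 0·(-2); 5·(-3) + 0·(-1) + 5·(-2)) = (-28, -19, -25)
w2 = Kw1 = (4·(-28) + 6·(-19) + 5·(-25); 6·(-28) + 1·(-19) + 0·(-25); 5·(-28) + 0·(-19) + 5·(-25)) = (-351, -187, -265)
Kw2 = (-3851, -2293, -3080)
w2·Kw2 = (-351)·(-3851) + (-187)·(-2293) + (-265)·(-3080) = 2596692; w2·w2 = (-351)·(-351) + (-187)·(-187) + (-265)·(-265) = 228395
λ ≈ 2596692/228395 = 11.369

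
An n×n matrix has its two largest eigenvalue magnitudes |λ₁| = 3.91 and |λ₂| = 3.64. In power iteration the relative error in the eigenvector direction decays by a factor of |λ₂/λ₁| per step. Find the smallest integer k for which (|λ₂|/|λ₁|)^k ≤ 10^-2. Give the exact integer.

65

|λ₂/λ₁| = 3.64/3.91 = 0.93095
Need k ≥ ln(10^-2) / ln(0.93095) = -4.6052 / -0.0716 ≈ 64.360
Smallest integer k satisfying the bound: 65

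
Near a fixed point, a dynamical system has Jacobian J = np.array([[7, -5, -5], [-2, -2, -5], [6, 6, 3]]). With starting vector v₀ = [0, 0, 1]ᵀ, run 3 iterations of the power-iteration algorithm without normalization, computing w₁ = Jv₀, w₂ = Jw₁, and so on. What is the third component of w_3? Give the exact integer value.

w1 = Jv₀ = (7·0 + (-5)·0 + (-5)·1; (-2)·0 + (-2)·0 + (-5)·1; 6·0 + 6·0 + 3·1) = (-5, -5, 3)
w2 = Jw1 = (7·(-5) + (-5)·(-5) + (-5)·3; (-2)·(-5) + (-2)·(-5) + (-5)·3; 6·(-5) + 6·(-5) + 3·3) = (-25, 5, -51)
w3 = Jw2 = (55, 295, -273)
The requested component of w3 is -273.

-273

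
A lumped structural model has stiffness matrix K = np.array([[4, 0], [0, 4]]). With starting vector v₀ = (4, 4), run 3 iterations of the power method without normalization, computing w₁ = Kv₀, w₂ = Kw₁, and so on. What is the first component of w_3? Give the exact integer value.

256

w1 = Kv₀ = (4·4 + 0·4; 0·4 + 4·4) = (16, 16)
w2 = Kw1 = (4·16 + 0·16; 0·16 + 4·16) = (64, 64)
w3 = Kw2 = (256, 256)
The requested component of w3 is 256.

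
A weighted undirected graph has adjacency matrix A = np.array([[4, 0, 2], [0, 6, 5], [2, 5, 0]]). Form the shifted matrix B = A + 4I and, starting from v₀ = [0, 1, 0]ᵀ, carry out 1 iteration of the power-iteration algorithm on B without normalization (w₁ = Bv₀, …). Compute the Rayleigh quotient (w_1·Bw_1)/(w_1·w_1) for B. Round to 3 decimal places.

μ ≈ 12.800

B = A + 4I has rows (8, 0, 2); (0, 10, 5); (2, 5, 4)
w1 = Bv₀ = (0, 10, 5)
Bw1 = (10, 125, 70)
w1·Bw1 = 1600; w1·w1 = 125; μ ≈ 1600/125 = 12.800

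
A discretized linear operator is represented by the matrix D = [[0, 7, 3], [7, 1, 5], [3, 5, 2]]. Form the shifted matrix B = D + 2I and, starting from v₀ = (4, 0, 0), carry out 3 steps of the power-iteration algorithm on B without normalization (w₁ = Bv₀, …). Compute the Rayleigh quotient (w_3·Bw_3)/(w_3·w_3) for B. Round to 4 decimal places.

B = D + 2I has rows (2, 7, 3); (7, 3, 5); (3, 5, 4)
w1 = Bv₀ = (2·4 + 7·0 + 3·0; 7·4 + 3·0 + 5·0; 3·4 + 5·0 + 4·0) = (8, 28, 12)
w2 = Bw1 = (2·8 + 7·28 + 3·12; 7·8 + 3·28 + 5·12; 3·8 + 5·28 + 4·12) = (248, 200, 212)
w3 = Bw2 = (2532, 3396, 2592)
Bw3 = (36612, 40872, 34944)
w3·Bw3 = 322077744; w3·w3 = 24662304; μ ≈ 322077744/24662304 = 13.0595

μ ≈ 13.0595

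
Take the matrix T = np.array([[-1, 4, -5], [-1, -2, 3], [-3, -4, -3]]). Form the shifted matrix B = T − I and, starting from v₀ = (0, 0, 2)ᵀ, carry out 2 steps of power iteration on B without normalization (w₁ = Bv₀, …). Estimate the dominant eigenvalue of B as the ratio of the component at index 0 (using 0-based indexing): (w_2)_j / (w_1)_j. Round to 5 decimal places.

μ ≈ -8.40000

B = T − I has rows (-2, 4, -5); (-1, -3, 3); (-3, -4, -4)
w1 = Bv₀ = ((-2)·0 + 4·0 + (-5)·2; (-1)·0 + (-3)·0 + 3·2; (-3)·0 + (-4)·0 + (-4)·2) = (-10, 6, -8)
w2 = Bw1 = ((-2)·(-10) + 4·6 + (-5)·(-8); (-1)·(-10) + (-3)·6 + 3·(-8); (-3)·(-10) + (-4)·6 + (-4)·(-8)) = (84, -32, 38)
Ratio: 84/-10 = -8.40000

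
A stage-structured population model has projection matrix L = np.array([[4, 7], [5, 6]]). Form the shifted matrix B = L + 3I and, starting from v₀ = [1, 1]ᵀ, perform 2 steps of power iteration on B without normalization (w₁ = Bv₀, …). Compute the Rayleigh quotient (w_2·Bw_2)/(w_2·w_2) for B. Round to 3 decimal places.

B = L + 3I has rows (7, 7); (5, 9)
w1 = Bv₀ = (14, 14)
w2 = Bw1 = (196, 196)
Bw2 = (2744, 2744)
w2·Bw2 = 1075648; w2·w2 = 76832; μ ≈ 1075648/76832 = 14.000

14.000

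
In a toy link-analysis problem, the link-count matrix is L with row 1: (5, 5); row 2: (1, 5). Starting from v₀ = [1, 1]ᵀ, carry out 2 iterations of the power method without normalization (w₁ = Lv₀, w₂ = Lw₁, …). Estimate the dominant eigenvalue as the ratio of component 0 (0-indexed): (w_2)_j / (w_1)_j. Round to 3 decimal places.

λ ≈ 8.000

w1 = Lv₀ = (5·1 + 5·1; 1·1 + 5·1) = (10, 6)
w2 = Lw1 = (5·10 + 5·6; 1·10 + 5·6) = (80, 40)
Ratio at component: 80 / 10 = 8.000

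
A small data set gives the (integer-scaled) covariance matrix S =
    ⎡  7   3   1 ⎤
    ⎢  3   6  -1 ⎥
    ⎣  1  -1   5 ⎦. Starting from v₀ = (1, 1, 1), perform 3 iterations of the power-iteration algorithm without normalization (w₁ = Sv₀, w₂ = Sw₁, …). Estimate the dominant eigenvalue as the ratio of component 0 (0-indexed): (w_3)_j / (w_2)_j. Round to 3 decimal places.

9.415

w1 = Sv₀ = (7·1 + 3·1 + 1·1; 3·1 + 6·1 + (-1)·1; 1·1 + (-1)·1 + 5·1) = (11, 8, 5)
w2 = Sw1 = (7·11 + 3·8 + 1·5; 3·11 + 6·8 + (-1)·5; 1·11 + (-1)·8 + 5·5) = (106, 76, 28)
w3 = Sw2 = (998, 746, 170)
Ratio at component: 998 / 106 = 9.415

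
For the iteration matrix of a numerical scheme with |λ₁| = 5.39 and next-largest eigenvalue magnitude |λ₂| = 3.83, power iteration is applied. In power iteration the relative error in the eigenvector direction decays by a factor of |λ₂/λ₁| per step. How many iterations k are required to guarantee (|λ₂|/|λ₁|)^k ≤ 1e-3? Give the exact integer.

|λ₂/λ₁| = 3.83/5.39 = 0.71058
Need k ≥ ln(1e-3) / ln(0.71058) = -6.9078 / -0.3417 ≈ 20.217
Smallest integer k satisfying the bound: 21

21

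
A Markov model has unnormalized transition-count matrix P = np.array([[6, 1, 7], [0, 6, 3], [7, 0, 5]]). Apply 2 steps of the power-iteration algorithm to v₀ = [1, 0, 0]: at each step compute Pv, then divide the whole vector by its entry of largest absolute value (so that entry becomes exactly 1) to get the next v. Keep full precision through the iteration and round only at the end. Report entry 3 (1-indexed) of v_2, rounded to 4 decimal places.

Pv0 = (6.00000, 0.00000, 7.00000); divide by 7.00000 → v1 = (0.85714, 0.00000, 1.00000)
Pv1 = (12.14286, 3.00000, 11.00000); divide by 12.14286 → v2 = (1.00000, 0.24706, 0.90588)
Requested entry of v2: 77/85 = 0.9059

0.9059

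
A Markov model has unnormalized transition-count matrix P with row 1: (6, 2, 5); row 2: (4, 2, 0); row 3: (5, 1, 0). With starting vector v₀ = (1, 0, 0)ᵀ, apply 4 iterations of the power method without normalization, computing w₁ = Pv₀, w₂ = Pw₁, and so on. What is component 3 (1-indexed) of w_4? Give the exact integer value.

w1 = Pv₀ = (6, 4, 5)
w2 = Pw1 = (69, 32, 34)
w3 = Pw2 = (648, 340, 377)
w4 = Pw3 = (6453, 3272, 3580)
The requested component of w4 is 3580.

3580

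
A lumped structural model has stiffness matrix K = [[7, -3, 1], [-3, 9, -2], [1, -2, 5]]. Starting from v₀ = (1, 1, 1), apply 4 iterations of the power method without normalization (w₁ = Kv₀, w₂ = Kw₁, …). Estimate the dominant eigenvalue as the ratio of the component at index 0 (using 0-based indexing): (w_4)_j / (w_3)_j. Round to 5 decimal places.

w1 = Kv₀ = (7·1 + (-3)·1 + 1·1; (-3)·1 + 9·1 + (-2)·1; 1·1 + (-2)·1 + 5·1) = (5, 4, 4)
w2 = Kw1 = (7·5 + (-3)·4 + 1·4; (-3)·5 + 9·4 + (-2)·4; 1·5 + (-2)·4 + 5·4) = (27, 13, 17)
w3 = Kw2 = (167, 2, 86)
w4 = Kw3 = (1249, -655, 593)
Ratio at component: 1249 / 167 = 7.47904

7.47904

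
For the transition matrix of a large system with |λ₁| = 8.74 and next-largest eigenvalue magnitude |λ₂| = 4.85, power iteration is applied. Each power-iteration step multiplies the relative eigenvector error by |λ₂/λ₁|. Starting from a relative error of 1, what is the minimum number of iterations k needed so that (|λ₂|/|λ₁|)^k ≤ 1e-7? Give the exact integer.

|λ₂/λ₁| = 4.85/8.74 = 0.55492
Need k ≥ ln(1e-7) / ln(0.55492) = -16.1181 / -0.5889 ≈ 27.368
Smallest integer k satisfying the bound: 28

28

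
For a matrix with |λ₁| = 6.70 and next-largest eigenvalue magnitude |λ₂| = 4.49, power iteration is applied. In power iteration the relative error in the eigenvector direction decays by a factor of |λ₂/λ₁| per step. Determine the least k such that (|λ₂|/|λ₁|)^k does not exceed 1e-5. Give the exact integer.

|λ₂/λ₁| = 4.49/6.70 = 0.67015
Need k ≥ ln(1e-5) / ln(0.67015) = -11.5129 / -0.4003 ≈ 28.764
Smallest integer k satisfying the bound: 29

29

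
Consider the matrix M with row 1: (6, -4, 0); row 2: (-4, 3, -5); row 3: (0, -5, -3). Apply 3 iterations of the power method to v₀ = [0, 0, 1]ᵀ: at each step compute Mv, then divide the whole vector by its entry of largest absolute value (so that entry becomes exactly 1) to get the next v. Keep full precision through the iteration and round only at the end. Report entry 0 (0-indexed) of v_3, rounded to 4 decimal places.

-0.4800

Mv0 = (0.00000, -5.00000, -3.00000); divide by -5.00000 → v1 = (0.00000, 1.00000, 0.60000)
Mv1 = (-4.00000, 0.00000, -6.80000); divide by -6.80000 → v2 = (0.58824, 0.00000, 1.00000)
Mv2 = (3.52941, -7.35294, -3.00000); divide by -7.35294 → v3 = (-0.48000, 1.00000, 0.40800)
Requested entry of v3: 120/-250 = -0.4800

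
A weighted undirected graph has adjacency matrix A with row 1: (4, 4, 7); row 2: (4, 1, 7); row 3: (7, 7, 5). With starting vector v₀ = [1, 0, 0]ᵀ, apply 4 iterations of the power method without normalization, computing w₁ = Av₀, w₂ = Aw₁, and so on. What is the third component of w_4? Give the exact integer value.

w1 = Av₀ = (4·1 + 4·0 + 7·0; 4·1 + 1·0 + 7·0; 7·1 + 7·0 + 5·0) = (4, 4, 7)
w2 = Aw1 = (4·4 + 4·4 + 7·7; 4·4 + 1·4 + 7·7; 7·4 + 7·4 + 5·7) = (81, 69, 91)
w3 = Aw2 = (1237, 1030, 1505)
w4 = Aw3 = (19603, 16513, 23394)
The requested component of w4 is 23394.

23394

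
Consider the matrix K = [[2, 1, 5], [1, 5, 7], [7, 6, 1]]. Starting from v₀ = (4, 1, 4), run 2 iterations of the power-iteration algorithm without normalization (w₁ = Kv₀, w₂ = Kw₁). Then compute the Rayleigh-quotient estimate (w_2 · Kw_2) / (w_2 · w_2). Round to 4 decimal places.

λ ≈ 11.9298

w1 = Kv₀ = (2·4 + 1·1 + 5·4; 1·4 + 5·1 + 7·4; 7·4 + 6·1 + 1·4) = (29, 37, 38)
w2 = Kw1 = (2·29 + 1·37 + 5·38; 1·29 + 5·37 + 7·38; 7·29 + 6·37 + 1·38) = (285, 480, 463)
Kw2 = (3365, 5926, 5338)
w2·Kw2 = 285·3365 + 480·5926 + 463·5338 = 6274999; w2·w2 = 285·285 + 480·480 + 463·463 = 525994
λ ≈ 6274999/525994 = 11.9298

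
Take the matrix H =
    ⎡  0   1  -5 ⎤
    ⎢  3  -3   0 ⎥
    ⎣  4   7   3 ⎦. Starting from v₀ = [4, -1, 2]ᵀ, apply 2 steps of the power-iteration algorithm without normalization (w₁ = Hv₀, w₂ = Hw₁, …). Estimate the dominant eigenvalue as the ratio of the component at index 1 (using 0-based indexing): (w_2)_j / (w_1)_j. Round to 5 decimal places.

-5.20000

w1 = Hv₀ = (-11, 15, 15)
w2 = Hw1 = (-60, -78, 106)
Ratio at component: -78 / 15 = -5.20000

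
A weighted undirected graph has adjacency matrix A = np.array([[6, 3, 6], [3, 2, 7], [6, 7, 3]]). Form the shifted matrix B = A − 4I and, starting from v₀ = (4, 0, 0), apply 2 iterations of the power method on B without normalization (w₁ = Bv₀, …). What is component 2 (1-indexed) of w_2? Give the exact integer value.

168

B = A − 4I has rows (2, 3, 6); (3, -2, 7); (6, 7, -1)
w1 = Bv₀ = (8, 12, 24)
w2 = Bw1 = (196, 168, 108)
Requested component of w2: 168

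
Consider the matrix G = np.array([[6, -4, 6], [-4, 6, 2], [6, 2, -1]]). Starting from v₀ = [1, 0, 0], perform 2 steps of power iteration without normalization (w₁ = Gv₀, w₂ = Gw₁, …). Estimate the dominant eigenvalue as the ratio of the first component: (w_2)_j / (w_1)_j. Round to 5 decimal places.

14.66667

w1 = Gv₀ = (6·1 + (-4)·0 + 6·0; (-4)·1 + 6·0 + 2·0; 6·1 + 2·0 + (-1)·0) = (6, -4, 6)
w2 = Gw1 = (6·6 + (-4)·(-4) + 6·6; (-4)·6 + 6·(-4) + 2·6; 6·6 + 2·(-4) + (-1)·6) = (88, -36, 22)
Ratio at component: 88 / 6 = 14.66667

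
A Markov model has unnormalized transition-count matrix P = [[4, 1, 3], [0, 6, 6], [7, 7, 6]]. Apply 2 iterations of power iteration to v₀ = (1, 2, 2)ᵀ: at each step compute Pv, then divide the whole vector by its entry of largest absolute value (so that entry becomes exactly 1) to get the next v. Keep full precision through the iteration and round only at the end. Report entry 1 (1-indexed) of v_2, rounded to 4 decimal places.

Pv0 = (12.00000, 24.00000, 33.00000); divide by 33.00000 → v1 = (0.36364, 0.72727, 1.00000)
Pv1 = (5.18182, 10.36364, 13.63636); divide by 13.63636 → v2 = (0.38000, 0.76000, 1.00000)
Requested entry of v2: 171/450 = 0.3800

0.3800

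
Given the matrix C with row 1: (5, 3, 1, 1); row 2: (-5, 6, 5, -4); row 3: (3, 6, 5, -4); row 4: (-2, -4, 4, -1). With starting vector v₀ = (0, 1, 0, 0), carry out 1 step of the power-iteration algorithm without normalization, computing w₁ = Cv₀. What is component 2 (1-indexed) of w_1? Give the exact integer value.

6

w1 = Cv₀ = (5·0 + 3·1 + 1·0 + 1·0; (-5)·0 + 6·1 + 5·0 + (-4)·0; 3·0 + 6·1 + 5·0 + (-4)·0; (-2)·0 + (-4)·1 + 4·0 + (-1)·0) = (3, 6, 6, -4)
The requested component of w1 is 6.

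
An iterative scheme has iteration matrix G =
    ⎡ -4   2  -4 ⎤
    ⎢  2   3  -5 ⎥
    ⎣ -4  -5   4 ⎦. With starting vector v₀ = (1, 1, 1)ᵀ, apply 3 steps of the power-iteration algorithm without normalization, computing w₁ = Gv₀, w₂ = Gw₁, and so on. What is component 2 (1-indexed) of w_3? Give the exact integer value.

w1 = Gv₀ = ((-4)·1 + 2·1 + (-4)·1; 2·1 + 3·1 + (-5)·1; (-4)·1 + (-5)·1 + 4·1) = (-6, 0, -5)
w2 = Gw1 = ((-4)·(-6) + 2·0 + (-4)·(-5); 2·(-6) + 3·0 + (-5)·(-5); (-4)·(-6) + (-5)·0 + 4·(-5)) = (44, 13, 4)
w3 = Gw2 = (-166, 107, -225)
The requested component of w3 is 107.

107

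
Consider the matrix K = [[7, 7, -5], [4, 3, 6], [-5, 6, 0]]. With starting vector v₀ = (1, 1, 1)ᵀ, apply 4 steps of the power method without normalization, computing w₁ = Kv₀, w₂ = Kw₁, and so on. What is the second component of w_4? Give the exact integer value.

7337

w1 = Kv₀ = (7·1 + 7·1 + (-5)·1; 4·1 + 3·1 + 6·1; (-5)·1 + 6·1 + 0·1) = (9, 13, 1)
w2 = Kw1 = (7·9 + 7·13 + (-5)·1; 4·9 + 3·13 + 6·1; (-5)·9 + 6·13 + 0·1) = (149, 81, 33)
w3 = Kw2 = (1445, 1037, -259)
w4 = Kw3 = (18669, 7337, -1003)
The requested component of w4 is 7337.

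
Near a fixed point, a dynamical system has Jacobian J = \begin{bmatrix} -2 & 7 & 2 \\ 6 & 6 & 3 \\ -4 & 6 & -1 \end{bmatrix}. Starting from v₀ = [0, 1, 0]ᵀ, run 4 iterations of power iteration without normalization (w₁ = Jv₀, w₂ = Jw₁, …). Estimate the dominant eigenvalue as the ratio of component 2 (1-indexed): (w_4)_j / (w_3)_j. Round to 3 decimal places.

λ ≈ 11.861

w1 = Jv₀ = ((-2)·0 + 7·1 + 2·0; 6·0 + 6·1 + 3·0; (-4)·0 + 6·1 + (-1)·0) = (7, 6, 6)
w2 = Jw1 = ((-2)·7 + 7·6 + 2·6; 6·7 + 6·6 + 3·6; (-4)·7 + 6·6 + (-1)·6) = (40, 96, 2)
w3 = Jw2 = (596, 822, 414)
w4 = Jw3 = (5390, 9750, 2134)
Ratio at component: 9750 / 822 = 11.861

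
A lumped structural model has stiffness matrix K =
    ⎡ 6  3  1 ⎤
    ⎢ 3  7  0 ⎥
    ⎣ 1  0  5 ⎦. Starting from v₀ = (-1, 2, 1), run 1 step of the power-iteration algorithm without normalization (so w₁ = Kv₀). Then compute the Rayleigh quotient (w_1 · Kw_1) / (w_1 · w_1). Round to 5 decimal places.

w1 = Kv₀ = (6·(-1) + 3·2 + 1·1; 3·(-1) + 7·2 + 0·1; 1·(-1) + 0·2 + 5·1) = (1, 11, 4)
Kw1 = (43, 80, 21)
w1·Kw1 = 1·43 + 11·80 + 4·21 = 1007; w1·w1 = 1·1 + 11·11 + 4·4 = 138
λ ≈ 1007/138 = 7.29710

7.29710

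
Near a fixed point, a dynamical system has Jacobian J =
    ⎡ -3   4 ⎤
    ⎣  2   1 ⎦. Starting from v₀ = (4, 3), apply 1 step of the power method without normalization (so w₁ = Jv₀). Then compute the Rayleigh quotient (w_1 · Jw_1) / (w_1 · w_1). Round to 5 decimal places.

w1 = Jv₀ = ((-3)·4 + 4·3; 2·4 + 1·3) = (0, 11)
Jw1 = (44, 11)
w1·Jw1 = 0·44 + 11·11 = 121; w1·w1 = 0·0 + 11·11 = 121
λ ≈ 121/121 = 1.00000

1.00000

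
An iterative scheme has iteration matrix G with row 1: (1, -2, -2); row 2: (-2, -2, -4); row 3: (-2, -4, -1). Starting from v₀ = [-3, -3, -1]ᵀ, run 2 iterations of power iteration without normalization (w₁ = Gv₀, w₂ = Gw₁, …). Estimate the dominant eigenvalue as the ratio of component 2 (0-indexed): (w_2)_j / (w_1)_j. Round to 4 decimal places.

λ ≈ -4.8947

w1 = Gv₀ = (5, 16, 19)
w2 = Gw1 = (-65, -118, -93)
Ratio at component: -93 / 19 = -4.8947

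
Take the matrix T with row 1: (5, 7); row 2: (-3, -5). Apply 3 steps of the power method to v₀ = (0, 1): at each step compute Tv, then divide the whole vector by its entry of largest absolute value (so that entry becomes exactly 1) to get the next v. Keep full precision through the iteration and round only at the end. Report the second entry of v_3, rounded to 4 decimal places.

Tv0 = (7.00000, -5.00000); divide by 7.00000 → v1 = (1.00000, -0.71429)
Tv1 = (0.00000, 0.57143); divide by 0.57143 → v2 = (0.00000, 1.00000)
Tv2 = (7.00000, -5.00000); divide by 7.00000 → v3 = (1.00000, -0.71429)
Requested entry of v3: -20/28 = -0.7143

-0.7143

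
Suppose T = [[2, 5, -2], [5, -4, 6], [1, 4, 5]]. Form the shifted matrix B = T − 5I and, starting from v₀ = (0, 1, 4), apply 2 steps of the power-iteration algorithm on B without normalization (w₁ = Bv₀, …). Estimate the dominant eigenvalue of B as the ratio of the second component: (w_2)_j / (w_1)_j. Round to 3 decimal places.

-8.400

B = T − 5I has rows (-3, 5, -2); (5, -9, 6); (1, 4, 0)
w1 = Bv₀ = ((-3)·0 + 5·1 + (-2)·4; 5·0 + (-9)·1 + 6·4; 1·0 + 4·1 + 0·4) = (-3, 15, 4)
w2 = Bw1 = ((-3)·(-3) + 5·15 + (-2)·4; 5·(-3) + (-9)·15 + 6·4; 1·(-3) + 4·15 + 0·4) = (76, -126, 57)
Ratio: -126/15 = -8.400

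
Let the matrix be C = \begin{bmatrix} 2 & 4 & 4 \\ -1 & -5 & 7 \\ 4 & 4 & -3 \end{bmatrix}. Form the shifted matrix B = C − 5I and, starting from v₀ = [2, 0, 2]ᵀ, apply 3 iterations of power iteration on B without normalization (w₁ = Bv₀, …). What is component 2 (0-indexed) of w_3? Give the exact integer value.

B = C − 5I has rows (-3, 4, 4); (-1, -10, 7); (4, 4, -8)
w1 = Bv₀ = (2, 12, -8)
w2 = Bw1 = (10, -178, 120)
w3 = Bw2 = (-262, 2610, -1632)
Requested component of w3: -1632

-1632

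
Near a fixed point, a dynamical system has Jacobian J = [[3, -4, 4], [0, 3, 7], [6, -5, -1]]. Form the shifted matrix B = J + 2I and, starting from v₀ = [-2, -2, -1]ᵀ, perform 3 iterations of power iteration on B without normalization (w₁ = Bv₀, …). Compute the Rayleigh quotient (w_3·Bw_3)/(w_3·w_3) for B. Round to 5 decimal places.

μ ≈ 8.17546

B = J + 2I has rows (5, -4, 4); (0, 5, 7); (6, -5, 1)
w1 = Bv₀ = (5·(-2) + (-4)·(-2) + 4·(-1); 0·(-2) + 5·(-2) + 7·(-1); 6·(-2) + (-5)·(-2) + 1·(-1)) = (-6, -17, -3)
w2 = Bw1 = (5·(-6) + (-4)·(-17) + 4·(-3); 0·(-6) + 5·(-17) + 7·(-3); 6·(-6) + (-5)·(-17) + 1·(-3)) = (26, -106, 46)
w3 = Bw2 = (738, -208, 732)
Bw3 = (7450, 4084, 6200)
w3·Bw3 = 9187028; w3·w3 = 1123732; μ ≈ 9187028/1123732 = 8.17546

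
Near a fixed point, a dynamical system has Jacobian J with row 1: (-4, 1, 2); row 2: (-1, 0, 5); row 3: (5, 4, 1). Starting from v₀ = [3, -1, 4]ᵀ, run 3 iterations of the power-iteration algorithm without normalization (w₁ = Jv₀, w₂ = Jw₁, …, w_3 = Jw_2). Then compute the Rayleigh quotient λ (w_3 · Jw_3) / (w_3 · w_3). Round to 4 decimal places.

2.7682

w1 = Jv₀ = ((-4)·3 + 1·(-1) + 2·4; (-1)·3 + 0·(-1) + 5·4; 5·3 + 4·(-1) + 1·4) = (-5, 17, 15)
w2 = Jw1 = ((-4)·(-5) + 1·17 + 2·15; (-1)·(-5) + 0·17 + 5·15; 5·(-5) + 4·17 + 1·15) = (67, 80, 58)
w3 = Jw2 = (-72, 223, 713)
Jw3 = (1937, 3637, 1245)
w3·Jw3 = (-72)·1937 + 223·3637 + 713·1245 = 1559272; w3·w3 = (-72)·(-72) + 223·223 + 713·713 = 563282
λ ≈ 1559272/563282 = 2.7682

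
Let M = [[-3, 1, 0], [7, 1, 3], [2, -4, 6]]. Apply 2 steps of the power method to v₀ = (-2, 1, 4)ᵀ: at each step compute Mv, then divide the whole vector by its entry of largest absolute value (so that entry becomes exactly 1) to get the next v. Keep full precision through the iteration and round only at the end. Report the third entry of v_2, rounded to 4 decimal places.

1.0000

Mv0 = (7.00000, -1.00000, 16.00000); divide by 16.00000 → v1 = (0.43750, -0.06250, 1.00000)
Mv1 = (-1.37500, 6.00000, 7.12500); divide by 7.12500 → v2 = (-0.19298, 0.84211, 1.00000)
Requested entry of v2: 114/114 = 1.0000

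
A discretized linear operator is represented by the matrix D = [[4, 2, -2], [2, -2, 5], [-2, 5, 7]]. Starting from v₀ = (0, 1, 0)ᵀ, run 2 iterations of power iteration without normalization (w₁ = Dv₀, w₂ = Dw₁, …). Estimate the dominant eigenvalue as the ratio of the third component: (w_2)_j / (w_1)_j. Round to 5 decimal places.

4.20000

w1 = Dv₀ = (4·0 + 2·1 + (-2)·0; 2·0 + (-2)·1 + 5·0; (-2)·0 + 5·1 + 7·0) = (2, -2, 5)
w2 = Dw1 = (4·2 + 2·(-2) + (-2)·5; 2·2 + (-2)·(-2) + 5·5; (-2)·2 + 5·(-2) + 7·5) = (-6, 33, 21)
Ratio at component: 21 / 5 = 4.20000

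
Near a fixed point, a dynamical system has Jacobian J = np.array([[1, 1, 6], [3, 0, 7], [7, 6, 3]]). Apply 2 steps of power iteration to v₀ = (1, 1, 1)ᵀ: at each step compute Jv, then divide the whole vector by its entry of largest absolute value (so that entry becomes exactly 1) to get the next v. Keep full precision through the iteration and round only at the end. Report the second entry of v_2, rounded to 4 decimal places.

Jv0 = (8.00000, 10.00000, 16.00000); divide by 16.00000 → v1 = (0.50000, 0.62500, 1.00000)
Jv1 = (7.12500, 8.50000, 10.25000); divide by 10.25000 → v2 = (0.69512, 0.82927, 1.00000)
Requested entry of v2: 136/164 = 0.8293

0.8293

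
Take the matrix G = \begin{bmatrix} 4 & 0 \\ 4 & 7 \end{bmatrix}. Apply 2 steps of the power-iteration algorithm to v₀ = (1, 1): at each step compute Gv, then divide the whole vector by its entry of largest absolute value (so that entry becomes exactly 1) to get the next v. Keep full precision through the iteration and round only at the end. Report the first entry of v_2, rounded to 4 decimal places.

Gv0 = (4.00000, 11.00000); divide by 11.00000 → v1 = (0.36364, 1.00000)
Gv1 = (1.45455, 8.45455); divide by 8.45455 → v2 = (0.17204, 1.00000)
Requested entry of v2: 16/93 = 0.1720

0.1720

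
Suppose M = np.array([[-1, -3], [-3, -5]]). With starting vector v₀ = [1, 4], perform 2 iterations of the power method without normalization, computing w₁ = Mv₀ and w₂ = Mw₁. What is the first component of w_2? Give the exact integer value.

w1 = Mv₀ = (-13, -23)
w2 = Mw1 = (82, 154)
The requested component of w2 is 82.

82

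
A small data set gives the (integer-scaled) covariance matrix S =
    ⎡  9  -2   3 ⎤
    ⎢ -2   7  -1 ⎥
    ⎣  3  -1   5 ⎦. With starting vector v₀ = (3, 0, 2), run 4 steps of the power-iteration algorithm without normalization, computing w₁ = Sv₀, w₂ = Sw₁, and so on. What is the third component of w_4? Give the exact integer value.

w1 = Sv₀ = (9·3 + (-2)·0 + 3·2; (-2)·3 + 7·0 + (-1)·2; 3·3 + (-1)·0 + 5·2) = (33, -8, 19)
w2 = Sw1 = (9·33 + (-2)·(-8) + 3·19; (-2)·33 + 7·(-8) + (-1)·19; 3·33 + (-1)·(-8) + 5·19) = (370, -141, 202)
w3 = Sw2 = (4218, -1929, 2261)
w4 = Sw3 = (48603, -24200, 25888)
The requested component of w4 is 25888.

25888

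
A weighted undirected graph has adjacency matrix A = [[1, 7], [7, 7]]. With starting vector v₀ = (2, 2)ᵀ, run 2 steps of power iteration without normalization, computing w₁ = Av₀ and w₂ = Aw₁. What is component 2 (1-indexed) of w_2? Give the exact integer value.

w1 = Av₀ = (1·2 + 7·2; 7·2 + 7·2) = (16, 28)
w2 = Aw1 = (1·16 + 7·28; 7·16 + 7·28) = (212, 308)
The requested component of w2 is 308.

308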